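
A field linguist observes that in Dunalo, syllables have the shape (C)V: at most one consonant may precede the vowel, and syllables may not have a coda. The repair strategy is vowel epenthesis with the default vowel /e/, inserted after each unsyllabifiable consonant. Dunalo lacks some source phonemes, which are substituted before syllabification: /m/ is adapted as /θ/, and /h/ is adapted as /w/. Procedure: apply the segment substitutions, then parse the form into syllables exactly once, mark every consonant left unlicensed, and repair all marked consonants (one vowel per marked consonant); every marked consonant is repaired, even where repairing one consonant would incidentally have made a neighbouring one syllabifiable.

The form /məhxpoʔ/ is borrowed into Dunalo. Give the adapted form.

θəwexepoʔe

Substitution: /m/ → /θ/, /h/ → /w/, giving /θəwxpoʔ/.
The consonants /w/, /x/, /ʔ/ cannot be parsed into a legal (C)V syllable (no codas are permitted; onsets are limited to one consonant).
Epenthesis after each stranded consonant: /w/ → /we/, /x/ → /xe/, /ʔ/ → /ʔe/.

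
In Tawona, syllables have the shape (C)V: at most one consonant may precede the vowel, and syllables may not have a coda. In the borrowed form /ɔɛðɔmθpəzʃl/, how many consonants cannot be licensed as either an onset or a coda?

5

Syllabifying with onset maximization leaves /m/, /θ/, /z/, /ʃ/, /l/ stranded (no codas are permitted; onsets are limited to one consonant).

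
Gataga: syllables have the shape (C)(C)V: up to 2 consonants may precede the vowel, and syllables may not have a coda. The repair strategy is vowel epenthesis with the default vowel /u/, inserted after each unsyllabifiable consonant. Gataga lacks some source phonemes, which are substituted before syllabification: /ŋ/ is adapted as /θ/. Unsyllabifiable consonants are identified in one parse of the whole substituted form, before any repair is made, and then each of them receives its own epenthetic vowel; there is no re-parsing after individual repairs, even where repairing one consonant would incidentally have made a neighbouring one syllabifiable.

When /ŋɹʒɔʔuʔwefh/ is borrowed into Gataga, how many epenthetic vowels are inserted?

3

After substitution the input is /θɹʒɔʔuʔwefh/.
The unsyllabifiable consonants are /θ/, /f/, /h/; each receives one epenthetic vowel.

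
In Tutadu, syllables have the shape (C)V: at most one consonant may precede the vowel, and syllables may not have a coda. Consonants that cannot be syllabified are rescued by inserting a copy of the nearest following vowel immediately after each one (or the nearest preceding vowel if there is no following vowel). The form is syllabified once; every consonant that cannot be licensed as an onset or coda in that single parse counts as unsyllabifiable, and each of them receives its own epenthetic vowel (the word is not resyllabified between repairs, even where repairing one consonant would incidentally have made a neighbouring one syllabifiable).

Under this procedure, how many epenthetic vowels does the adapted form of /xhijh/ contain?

3

The unsyllabifiable consonants are /x/, /j/, /h/; each receives one epenthetic vowel.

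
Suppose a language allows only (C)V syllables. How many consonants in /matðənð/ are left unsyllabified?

3

The consonants /t/, /n/, /ð/ cannot be parsed into a legal (C)V syllable (no codas are permitted; onsets are limited to one consonant).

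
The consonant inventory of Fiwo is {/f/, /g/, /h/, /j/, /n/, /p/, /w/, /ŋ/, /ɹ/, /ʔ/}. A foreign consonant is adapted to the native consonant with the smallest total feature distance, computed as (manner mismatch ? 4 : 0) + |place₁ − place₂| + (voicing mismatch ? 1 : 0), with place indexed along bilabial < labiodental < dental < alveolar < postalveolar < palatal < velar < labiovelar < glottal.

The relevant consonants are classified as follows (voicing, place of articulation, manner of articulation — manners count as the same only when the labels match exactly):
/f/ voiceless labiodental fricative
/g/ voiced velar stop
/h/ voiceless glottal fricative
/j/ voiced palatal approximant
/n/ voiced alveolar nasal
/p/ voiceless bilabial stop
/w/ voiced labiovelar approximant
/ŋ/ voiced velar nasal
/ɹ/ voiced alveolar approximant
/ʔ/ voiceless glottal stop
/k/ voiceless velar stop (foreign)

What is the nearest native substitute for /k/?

g

/g/ is closest: same manner (stop), place distance 0 (velar→velar), voicing differs (+1); total 1. Next closest is /ʔ/ at distance 2.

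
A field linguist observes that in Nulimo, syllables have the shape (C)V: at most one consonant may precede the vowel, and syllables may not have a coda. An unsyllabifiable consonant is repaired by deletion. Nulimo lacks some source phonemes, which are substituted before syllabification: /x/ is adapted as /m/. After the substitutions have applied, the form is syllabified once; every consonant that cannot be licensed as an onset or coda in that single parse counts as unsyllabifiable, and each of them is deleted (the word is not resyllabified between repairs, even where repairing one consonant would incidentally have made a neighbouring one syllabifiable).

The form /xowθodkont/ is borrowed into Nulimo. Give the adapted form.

moθoko

Substitution: /x/ → /m/, giving /mowθodkont/.
Under (C)V, the unsyllabifiable consonants are /w/, /d/, /n/, /t/ (no codas are permitted; onsets are limited to one consonant).
Deletion applies to /w/, /d/, /n/, /t/.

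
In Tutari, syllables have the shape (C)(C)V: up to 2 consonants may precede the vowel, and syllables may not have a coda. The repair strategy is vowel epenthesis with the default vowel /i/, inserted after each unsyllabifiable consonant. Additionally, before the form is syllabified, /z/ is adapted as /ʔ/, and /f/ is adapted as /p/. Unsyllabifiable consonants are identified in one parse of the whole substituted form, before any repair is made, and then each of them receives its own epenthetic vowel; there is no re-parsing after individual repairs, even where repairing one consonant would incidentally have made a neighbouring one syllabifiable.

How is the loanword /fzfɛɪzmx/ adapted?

piʔpɛɪʔimixi

Substitution: /f/ → /p/, /z/ → /ʔ/, giving /pʔpɛɪʔmx/.
The consonants /p/, /ʔ/, /m/, /x/ cannot be parsed into a legal (C)(C)V syllable (no codas are permitted; onsets may contain at most 2 consonants).
Epenthesis after each stranded consonant: /p/ → /pi/, /ʔ/ → /ʔi/, /m/ → /mi/, /x/ → /xi/.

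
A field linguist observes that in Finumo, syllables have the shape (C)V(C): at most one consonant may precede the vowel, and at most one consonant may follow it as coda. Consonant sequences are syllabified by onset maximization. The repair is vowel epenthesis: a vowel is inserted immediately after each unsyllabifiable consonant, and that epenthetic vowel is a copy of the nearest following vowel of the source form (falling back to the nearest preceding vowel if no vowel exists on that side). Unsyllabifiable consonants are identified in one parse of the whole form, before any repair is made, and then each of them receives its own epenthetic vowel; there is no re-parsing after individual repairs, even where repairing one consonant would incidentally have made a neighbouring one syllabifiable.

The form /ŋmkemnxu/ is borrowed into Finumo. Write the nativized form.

ŋemekemnuxu

The consonants /ŋ/, /m/, /n/ cannot be parsed into a legal (C)V(C) syllable (at most one coda consonant is licensed; onsets are limited to one consonant).
Each unlicensed consonant becomes the onset of a new syllable: /ŋ/ → /ŋe/, /m/ → /me/, /n/ → /nu/.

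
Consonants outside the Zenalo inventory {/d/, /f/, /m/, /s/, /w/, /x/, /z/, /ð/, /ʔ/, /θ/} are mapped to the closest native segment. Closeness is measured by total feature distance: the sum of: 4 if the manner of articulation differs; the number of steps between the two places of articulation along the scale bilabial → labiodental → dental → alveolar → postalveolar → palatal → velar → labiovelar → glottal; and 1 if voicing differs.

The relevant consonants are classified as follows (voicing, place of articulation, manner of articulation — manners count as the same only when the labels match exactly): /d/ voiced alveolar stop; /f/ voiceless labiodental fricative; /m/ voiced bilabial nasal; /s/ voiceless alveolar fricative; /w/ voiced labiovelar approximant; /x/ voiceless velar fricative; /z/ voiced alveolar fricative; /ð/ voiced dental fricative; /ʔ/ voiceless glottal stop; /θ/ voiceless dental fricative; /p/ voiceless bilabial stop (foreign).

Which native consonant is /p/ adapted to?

/d/ is closest: same manner (stop), place distance 3 (bilabial→alveolar), voicing differs (+1); total 4. Next closest is /f/ at distance 5.

d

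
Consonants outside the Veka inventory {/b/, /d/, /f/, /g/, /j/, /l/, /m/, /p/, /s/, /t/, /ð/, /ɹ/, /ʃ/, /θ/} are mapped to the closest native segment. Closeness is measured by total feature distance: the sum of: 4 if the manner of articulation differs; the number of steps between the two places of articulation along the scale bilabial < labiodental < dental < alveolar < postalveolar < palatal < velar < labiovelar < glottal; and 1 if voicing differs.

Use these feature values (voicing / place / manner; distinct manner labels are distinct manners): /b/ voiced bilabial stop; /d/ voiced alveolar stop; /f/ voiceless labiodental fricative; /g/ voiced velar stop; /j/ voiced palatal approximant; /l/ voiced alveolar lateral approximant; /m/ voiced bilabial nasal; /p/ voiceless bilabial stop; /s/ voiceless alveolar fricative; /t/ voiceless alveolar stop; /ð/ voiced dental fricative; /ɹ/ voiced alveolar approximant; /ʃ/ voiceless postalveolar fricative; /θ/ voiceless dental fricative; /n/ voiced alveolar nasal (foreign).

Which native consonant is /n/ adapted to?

m

/m/ is closest: same manner (nasal), place distance 3 (alveolar→bilabial), same voicing; total 3. Next closest is /d/ at distance 4.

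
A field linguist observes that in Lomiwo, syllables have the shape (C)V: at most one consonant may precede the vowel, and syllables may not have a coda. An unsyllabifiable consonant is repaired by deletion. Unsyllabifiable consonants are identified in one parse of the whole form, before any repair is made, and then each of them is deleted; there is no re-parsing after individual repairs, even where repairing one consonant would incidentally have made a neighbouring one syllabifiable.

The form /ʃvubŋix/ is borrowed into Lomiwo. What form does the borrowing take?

vuŋi

Syllabifying with onset maximization leaves /ʃ/, /b/, /x/ stranded (no codas are permitted; onsets are limited to one consonant).
Each unlicensed consonant is deleted: /ʃ/, /b/, /x/.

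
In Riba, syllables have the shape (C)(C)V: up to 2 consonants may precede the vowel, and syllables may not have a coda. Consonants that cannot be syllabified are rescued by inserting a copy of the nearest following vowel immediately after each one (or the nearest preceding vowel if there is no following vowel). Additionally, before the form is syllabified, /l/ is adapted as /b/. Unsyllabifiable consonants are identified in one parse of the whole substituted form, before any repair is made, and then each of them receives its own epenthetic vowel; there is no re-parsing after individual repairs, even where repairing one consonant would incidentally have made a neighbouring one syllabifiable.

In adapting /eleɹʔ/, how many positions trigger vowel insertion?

After substitution the input is /ebeɹʔ/.
The unsyllabifiable consonants are /ɹ/, /ʔ/; each receives one epenthetic vowel.

2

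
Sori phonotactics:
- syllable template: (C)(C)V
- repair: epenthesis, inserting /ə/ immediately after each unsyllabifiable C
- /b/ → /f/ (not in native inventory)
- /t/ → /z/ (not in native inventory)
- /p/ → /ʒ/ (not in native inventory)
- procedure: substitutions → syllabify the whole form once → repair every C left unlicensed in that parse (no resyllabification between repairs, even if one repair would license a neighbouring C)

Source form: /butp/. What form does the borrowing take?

Substitution: /b/ → /f/, /t/ → /z/, /p/ → /ʒ/, giving /fuzʒ/.
The consonants /z/, /ʒ/ cannot be parsed into a legal (C)(C)V syllable (no codas are permitted; onsets may contain at most 2 consonants).
Each unlicensed consonant becomes the onset of a new syllable: /z/ → /zə/, /ʒ/ → /ʒə/.

fuzəʒə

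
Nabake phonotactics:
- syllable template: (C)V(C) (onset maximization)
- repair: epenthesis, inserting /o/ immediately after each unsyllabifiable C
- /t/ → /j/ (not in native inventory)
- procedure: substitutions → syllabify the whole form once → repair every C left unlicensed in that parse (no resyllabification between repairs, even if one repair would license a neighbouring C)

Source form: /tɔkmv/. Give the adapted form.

jɔkmovo

Substitution: /t/ → /j/, giving /jɔkmv/.
Under (C)V(C), the unsyllabifiable consonants are /m/, /v/ (at most one coda consonant is licensed; onsets are limited to one consonant).
Each unlicensed consonant becomes the onset of a new syllable: /m/ → /mo/, /v/ → /vo/.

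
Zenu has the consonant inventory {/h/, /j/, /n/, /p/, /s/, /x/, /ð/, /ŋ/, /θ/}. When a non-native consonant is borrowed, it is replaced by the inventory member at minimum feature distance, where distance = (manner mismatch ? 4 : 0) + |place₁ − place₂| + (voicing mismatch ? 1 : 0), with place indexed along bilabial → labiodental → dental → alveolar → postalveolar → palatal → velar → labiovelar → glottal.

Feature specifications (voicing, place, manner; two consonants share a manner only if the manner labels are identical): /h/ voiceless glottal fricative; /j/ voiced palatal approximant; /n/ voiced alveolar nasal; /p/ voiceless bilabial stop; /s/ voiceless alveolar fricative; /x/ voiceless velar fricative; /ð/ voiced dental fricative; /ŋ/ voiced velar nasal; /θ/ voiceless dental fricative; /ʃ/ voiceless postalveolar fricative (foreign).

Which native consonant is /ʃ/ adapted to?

s

/s/ is closest: same manner (fricative), place distance 1 (postalveolar→alveolar), same voicing; total 1. Next closest is /x/ at distance 2.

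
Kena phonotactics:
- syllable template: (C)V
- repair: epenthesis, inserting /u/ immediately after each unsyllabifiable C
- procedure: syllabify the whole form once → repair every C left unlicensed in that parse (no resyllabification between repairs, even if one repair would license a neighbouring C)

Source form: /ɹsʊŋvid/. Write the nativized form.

ɹusʊŋuvidu

The consonants /ɹ/, /ŋ/, /d/ cannot be parsed into a legal (C)V syllable (no codas are permitted; onsets are limited to one consonant).
Epenthesis after each stranded consonant: /ɹ/ → /ɹu/, /ŋ/ → /ŋu/, /d/ → /du/.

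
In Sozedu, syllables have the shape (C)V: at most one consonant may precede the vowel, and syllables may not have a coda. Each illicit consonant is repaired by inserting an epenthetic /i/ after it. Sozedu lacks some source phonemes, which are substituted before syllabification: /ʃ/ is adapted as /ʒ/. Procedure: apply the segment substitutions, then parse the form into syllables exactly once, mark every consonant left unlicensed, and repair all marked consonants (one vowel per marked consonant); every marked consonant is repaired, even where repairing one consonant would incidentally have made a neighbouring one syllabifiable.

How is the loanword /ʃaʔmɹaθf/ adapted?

ʒaʔimiɹaθifi

Substitution: /ʃ/ → /ʒ/, giving /ʒaʔmɹaθf/.
Syllabifying with onset maximization leaves /ʔ/, /m/, /θ/, /f/ stranded (no codas are permitted; onsets are limited to one consonant).
Inserting the epenthetic vowel yields /ʔ/ → /ʔi/, /m/ → /mi/, /θ/ → /θi/, /f/ → /fi/.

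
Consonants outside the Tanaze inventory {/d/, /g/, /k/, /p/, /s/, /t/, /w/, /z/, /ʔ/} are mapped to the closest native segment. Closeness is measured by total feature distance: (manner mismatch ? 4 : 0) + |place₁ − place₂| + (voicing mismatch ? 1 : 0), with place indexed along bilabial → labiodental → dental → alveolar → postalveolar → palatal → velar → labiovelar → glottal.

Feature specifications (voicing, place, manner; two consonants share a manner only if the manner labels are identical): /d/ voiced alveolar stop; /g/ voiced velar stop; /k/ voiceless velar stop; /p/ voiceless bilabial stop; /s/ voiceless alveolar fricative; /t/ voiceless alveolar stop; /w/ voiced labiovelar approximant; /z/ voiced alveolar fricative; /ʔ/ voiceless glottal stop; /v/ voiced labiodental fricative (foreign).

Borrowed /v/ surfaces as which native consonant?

/z/ is closest: same manner (fricative), place distance 2 (labiodental→alveolar), same voicing; total 2. Next closest is /s/ at distance 3.

z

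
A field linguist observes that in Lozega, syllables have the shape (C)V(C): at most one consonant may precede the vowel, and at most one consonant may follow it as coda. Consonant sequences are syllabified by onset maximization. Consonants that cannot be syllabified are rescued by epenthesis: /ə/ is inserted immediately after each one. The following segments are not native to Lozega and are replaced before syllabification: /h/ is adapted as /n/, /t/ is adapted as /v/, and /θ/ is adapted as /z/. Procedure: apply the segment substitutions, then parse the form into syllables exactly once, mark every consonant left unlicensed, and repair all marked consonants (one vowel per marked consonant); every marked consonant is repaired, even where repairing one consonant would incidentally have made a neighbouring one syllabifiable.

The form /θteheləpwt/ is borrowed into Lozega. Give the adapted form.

zəveneləpwəvə

Substitution: /θ/ → /z/, /t/ → /v/, /h/ → /n/, giving /zveneləpwv/.
Syllabifying with onset maximization leaves /z/, /w/, /v/ stranded (at most one coda consonant is licensed; onsets are limited to one consonant).
Each unlicensed consonant becomes the onset of a new syllable: /z/ → /zə/, /w/ → /wə/, /v/ → /və/.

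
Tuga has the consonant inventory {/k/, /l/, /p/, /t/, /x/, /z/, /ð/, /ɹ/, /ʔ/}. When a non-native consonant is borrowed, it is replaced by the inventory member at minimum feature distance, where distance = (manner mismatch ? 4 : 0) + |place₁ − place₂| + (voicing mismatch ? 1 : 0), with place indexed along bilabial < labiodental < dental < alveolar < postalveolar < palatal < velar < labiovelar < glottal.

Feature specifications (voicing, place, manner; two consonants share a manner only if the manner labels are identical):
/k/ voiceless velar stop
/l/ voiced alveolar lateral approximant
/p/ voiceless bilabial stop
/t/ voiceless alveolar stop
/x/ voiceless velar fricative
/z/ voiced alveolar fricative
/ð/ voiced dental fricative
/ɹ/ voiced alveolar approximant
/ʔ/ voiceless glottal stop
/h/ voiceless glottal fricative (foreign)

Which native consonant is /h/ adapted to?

x

/x/ is closest: same manner (fricative), place distance 2 (glottal→velar), same voicing; total 2. Next closest is /ʔ/ at distance 4.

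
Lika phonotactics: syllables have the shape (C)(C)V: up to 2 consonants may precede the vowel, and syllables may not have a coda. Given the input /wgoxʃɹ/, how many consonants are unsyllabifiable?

3

The consonants /x/, /ʃ/, /ɹ/ cannot be parsed into a legal (C)(C)V syllable (no codas are permitted; onsets may contain at most 2 consonants).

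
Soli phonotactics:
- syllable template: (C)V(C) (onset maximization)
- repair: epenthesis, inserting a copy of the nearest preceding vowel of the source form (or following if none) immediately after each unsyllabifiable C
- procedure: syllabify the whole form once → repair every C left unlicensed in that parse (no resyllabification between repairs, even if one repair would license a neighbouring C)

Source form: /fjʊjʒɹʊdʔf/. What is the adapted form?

Under (C)V(C), the unsyllabifiable consonants are /f/, /ʒ/, /ʔ/, /f/ (at most one coda consonant is licensed; onsets are limited to one consonant).
Epenthesis after each stranded consonant: /f/ → /fʊ/, /ʒ/ → /ʒʊ/, /ʔ/ → /ʔʊ/, /f/ → /fʊ/.

fʊjʊjʒʊɹʊdʔʊfʊ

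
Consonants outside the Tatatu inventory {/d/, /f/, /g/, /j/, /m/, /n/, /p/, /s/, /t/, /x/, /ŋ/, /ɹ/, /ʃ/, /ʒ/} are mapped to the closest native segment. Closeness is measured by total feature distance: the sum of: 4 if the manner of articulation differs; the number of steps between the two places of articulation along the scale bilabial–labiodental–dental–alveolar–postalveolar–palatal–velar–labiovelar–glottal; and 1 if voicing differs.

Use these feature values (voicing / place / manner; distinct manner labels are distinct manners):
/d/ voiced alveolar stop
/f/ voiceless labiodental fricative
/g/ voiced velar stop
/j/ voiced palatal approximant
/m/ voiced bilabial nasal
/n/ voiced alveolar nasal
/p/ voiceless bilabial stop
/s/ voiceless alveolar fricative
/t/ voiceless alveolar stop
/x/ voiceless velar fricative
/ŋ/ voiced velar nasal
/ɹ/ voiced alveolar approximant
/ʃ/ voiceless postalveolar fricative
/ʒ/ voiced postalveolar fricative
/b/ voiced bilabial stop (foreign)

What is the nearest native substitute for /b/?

p

/p/ is closest: same manner (stop), place distance 0 (bilabial→bilabial), voicing differs (+1); total 1. Next closest is /d/ at distance 3.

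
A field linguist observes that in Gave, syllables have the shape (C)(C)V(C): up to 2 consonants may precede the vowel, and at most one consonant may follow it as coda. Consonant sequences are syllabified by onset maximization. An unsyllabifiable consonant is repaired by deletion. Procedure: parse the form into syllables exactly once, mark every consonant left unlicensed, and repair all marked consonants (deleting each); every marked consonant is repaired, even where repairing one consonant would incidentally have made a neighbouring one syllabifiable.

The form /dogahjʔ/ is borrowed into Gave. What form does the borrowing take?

dogah

Syllabifying with onset maximization leaves /j/, /ʔ/ stranded (at most one coda consonant is licensed; onsets may contain at most 2 consonants).
Deletion applies to /j/, /ʔ/.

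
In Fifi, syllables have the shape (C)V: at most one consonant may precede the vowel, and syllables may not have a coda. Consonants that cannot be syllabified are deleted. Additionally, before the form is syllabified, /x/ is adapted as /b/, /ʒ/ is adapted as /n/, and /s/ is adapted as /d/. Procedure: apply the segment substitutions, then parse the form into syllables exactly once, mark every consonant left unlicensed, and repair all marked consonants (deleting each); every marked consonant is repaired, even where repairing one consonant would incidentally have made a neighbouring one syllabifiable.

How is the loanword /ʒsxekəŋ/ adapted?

Substitution: /ʒ/ → /n/, /s/ → /d/, /x/ → /b/, giving /ndbekəŋ/.
The consonants /n/, /d/, /ŋ/ cannot be parsed into a legal (C)V syllable (no codas are permitted; onsets are limited to one consonant).
Deleting the stranded consonants removes /n/, /d/, /ŋ/.

bekə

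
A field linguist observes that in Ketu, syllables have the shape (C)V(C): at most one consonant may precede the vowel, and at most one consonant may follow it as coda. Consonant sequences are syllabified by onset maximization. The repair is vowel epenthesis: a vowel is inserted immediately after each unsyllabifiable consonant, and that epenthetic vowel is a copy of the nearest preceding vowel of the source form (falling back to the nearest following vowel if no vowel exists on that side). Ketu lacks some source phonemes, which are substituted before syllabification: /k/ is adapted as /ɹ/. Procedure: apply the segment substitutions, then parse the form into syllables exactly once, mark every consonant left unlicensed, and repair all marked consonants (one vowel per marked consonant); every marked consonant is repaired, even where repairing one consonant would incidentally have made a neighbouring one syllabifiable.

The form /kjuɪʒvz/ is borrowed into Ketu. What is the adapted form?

ɹujuɪʒvɪzɪ

Substitution: /k/ → /ɹ/, giving /ɹjuɪʒvz/.
Under (C)V(C), the unsyllabifiable consonants are /ɹ/, /v/, /z/ (at most one coda consonant is licensed; onsets are limited to one consonant).
Each unlicensed consonant becomes the onset of a new syllable: /ɹ/ → /ɹu/, /v/ → /vɪ/, /z/ → /zɪ/.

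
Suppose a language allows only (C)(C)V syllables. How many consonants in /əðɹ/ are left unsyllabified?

Syllabifying with onset maximization leaves /ð/, /ɹ/ stranded (no codas are permitted; onsets may contain at most 2 consonants).

2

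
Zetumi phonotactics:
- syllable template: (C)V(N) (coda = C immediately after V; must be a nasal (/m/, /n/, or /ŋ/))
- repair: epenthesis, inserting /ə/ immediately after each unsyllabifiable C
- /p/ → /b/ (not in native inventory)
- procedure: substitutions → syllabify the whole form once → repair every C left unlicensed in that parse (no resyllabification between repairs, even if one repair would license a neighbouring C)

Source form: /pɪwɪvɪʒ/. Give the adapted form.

bɪwɪvɪʒə

Substitution: /p/ → /b/, giving /bɪwɪvɪʒ/.
Syllabifying with onset maximization leaves /ʒ/ stranded (only a nasal (/m/, /n/, or /ŋ/) is licensed in coda position; onsets are limited to one consonant).
Each unlicensed consonant becomes the onset of a new syllable: /ʒ/ → /ʒə/.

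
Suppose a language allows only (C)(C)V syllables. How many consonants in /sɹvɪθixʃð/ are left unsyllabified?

The consonants /s/, /x/, /ʃ/, /ð/ cannot be parsed into a legal (C)(C)V syllable (no codas are permitted; onsets may contain at most 2 consonants).

4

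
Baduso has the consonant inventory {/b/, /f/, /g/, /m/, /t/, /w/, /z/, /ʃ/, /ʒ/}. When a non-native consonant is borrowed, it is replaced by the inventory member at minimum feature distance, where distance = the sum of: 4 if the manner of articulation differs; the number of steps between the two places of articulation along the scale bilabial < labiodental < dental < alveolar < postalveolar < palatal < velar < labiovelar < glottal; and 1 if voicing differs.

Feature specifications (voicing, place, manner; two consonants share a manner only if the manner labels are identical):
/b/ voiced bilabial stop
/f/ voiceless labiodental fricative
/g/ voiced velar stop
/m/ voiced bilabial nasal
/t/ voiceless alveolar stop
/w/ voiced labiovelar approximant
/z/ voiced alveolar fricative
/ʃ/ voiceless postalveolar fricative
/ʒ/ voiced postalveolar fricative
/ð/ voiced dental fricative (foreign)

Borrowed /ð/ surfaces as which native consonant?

/z/ is closest: same manner (fricative), place distance 1 (dental→alveolar), same voicing; total 1. Next closest is /f/ at distance 2.

z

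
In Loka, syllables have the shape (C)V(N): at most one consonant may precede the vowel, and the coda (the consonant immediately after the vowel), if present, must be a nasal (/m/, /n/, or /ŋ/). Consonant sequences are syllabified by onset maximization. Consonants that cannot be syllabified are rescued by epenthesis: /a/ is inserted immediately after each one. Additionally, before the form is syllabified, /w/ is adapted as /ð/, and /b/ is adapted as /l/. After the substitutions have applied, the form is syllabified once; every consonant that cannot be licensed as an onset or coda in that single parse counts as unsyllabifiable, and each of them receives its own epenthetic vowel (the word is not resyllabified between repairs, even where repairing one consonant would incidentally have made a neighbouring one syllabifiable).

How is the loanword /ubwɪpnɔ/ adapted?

ulaðɪpanɔ

Substitution: /b/ → /l/, /w/ → /ð/, giving /ulðɪpnɔ/.
Syllabifying with onset maximization leaves /l/, /p/ stranded (only a nasal (/m/, /n/, or /ŋ/) is licensed in coda position; onsets are limited to one consonant).
Epenthesis after each stranded consonant: /l/ → /la/, /p/ → /pa/.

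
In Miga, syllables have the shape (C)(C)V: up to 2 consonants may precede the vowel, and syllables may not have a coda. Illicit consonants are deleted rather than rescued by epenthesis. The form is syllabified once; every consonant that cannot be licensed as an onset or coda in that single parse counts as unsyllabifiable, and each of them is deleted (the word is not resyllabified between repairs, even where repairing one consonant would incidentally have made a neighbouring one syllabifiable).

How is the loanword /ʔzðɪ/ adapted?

zðɪ

The consonants /ʔ/ cannot be parsed into a legal (C)(C)V syllable (no codas are permitted; onsets may contain at most 2 consonants).
Each unlicensed consonant is deleted: /ʔ/.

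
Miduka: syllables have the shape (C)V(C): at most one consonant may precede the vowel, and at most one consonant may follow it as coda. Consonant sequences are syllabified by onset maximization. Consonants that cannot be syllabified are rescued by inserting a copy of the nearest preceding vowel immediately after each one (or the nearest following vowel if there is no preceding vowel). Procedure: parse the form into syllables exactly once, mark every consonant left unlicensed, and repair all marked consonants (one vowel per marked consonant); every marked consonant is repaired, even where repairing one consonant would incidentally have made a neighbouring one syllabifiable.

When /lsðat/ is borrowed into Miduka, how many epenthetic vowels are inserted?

2

The unsyllabifiable consonants are /l/, /s/; each receives one epenthetic vowel.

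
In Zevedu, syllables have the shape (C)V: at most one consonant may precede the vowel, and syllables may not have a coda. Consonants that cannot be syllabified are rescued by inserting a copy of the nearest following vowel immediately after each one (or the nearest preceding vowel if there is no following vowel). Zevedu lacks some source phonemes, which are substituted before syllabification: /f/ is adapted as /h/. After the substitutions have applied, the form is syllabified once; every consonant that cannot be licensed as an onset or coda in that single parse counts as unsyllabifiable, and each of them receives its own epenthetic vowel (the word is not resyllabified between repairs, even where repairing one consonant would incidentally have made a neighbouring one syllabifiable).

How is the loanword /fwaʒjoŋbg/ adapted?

Substitution: /f/ → /h/, giving /hwaʒjoŋbg/.
Syllabifying with onset maximization leaves /h/, /ʒ/, /ŋ/, /b/, /g/ stranded (no codas are permitted; onsets are limited to one consonant).
Inserting the epenthetic vowel yields /h/ → /ha/, /ʒ/ → /ʒo/, /ŋ/ → /ŋo/, /b/ → /bo/, /g/ → /go/.

hawaʒojoŋobogo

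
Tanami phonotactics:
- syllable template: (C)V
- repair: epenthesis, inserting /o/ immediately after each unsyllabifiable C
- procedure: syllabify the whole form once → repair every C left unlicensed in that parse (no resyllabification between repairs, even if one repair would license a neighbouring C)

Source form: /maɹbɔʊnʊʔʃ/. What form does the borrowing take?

maɹobɔʊnʊʔoʃo

Under (C)V, the unsyllabifiable consonants are /ɹ/, /ʔ/, /ʃ/ (no codas are permitted; onsets are limited to one consonant).
Each unlicensed consonant becomes the onset of a new syllable: /ɹ/ → /ɹo/, /ʔ/ → /ʔo/, /ʃ/ → /ʃo/.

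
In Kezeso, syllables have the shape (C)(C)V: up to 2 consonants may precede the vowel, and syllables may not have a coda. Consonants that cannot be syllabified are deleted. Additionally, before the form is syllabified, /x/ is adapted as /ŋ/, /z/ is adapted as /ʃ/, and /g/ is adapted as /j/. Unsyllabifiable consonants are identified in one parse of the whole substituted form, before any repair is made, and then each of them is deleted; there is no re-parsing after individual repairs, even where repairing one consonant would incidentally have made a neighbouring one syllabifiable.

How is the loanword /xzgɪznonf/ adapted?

ʃjɪʃno

Substitution: /x/ → /ŋ/, /z/ → /ʃ/, /g/ → /j/, giving /ŋʃjɪʃnonf/.
Syllabifying with onset maximization leaves /ŋ/, /n/, /f/ stranded (no codas are permitted; onsets may contain at most 2 consonants).
Each unlicensed consonant is deleted: /ŋ/, /n/, /f/.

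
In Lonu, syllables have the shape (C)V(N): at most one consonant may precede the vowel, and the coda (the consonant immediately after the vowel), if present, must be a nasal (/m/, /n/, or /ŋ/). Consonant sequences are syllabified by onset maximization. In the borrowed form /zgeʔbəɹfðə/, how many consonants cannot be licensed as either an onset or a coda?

4

Syllabifying with onset maximization leaves /z/, /ʔ/, /ɹ/, /f/ stranded (only a nasal (/m/, /n/, or /ŋ/) is licensed in coda position; onsets are limited to one consonant).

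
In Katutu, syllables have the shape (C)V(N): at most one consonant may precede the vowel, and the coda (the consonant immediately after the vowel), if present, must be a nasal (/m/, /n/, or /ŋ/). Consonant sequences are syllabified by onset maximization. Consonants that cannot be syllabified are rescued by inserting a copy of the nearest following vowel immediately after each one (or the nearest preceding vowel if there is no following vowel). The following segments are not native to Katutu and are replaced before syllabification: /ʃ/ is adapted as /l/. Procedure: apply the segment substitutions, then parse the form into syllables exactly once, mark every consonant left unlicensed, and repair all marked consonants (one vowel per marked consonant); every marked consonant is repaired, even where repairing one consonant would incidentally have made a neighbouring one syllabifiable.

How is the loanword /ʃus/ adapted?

lusu

Substitution: /ʃ/ → /l/, giving /lus/.
Syllabifying with onset maximization leaves /s/ stranded (only a nasal (/m/, /n/, or /ŋ/) is licensed in coda position; onsets are limited to one consonant).
Epenthesis after each stranded consonant: /s/ → /su/.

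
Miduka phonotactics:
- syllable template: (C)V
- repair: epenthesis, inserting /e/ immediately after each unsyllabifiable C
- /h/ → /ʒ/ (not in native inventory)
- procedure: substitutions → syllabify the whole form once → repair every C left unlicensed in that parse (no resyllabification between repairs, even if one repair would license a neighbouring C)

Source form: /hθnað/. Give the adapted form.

ʒeθenaðe

Substitution: /h/ → /ʒ/, giving /ʒθnað/.
The consonants /ʒ/, /θ/, /ð/ cannot be parsed into a legal (C)V syllable (no codas are permitted; onsets are limited to one consonant).
Each unlicensed consonant becomes the onset of a new syllable: /ʒ/ → /ʒe/, /θ/ → /θe/, /ð/ → /ðe/.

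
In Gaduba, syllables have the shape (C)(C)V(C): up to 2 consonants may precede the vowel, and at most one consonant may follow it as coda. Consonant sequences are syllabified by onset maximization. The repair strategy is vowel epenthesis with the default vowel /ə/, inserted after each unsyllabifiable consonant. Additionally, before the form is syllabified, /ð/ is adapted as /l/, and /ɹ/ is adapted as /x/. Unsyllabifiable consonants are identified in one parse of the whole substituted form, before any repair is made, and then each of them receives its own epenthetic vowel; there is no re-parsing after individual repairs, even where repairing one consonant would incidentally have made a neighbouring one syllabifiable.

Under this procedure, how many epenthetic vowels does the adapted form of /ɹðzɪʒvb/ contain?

3

After substitution the input is /xlzɪʒvb/.
The unsyllabifiable consonants are /x/, /v/, /b/; each receives one epenthetic vowel.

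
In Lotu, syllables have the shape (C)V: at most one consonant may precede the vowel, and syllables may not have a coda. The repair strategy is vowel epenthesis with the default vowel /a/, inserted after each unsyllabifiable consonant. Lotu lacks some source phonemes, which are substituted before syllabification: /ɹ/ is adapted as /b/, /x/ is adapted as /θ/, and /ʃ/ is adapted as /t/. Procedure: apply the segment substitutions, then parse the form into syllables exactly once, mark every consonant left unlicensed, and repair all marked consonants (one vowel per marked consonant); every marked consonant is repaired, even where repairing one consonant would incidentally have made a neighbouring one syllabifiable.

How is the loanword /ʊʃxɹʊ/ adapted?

ʊtaθabʊ

Substitution: /ʃ/ → /t/, /x/ → /θ/, /ɹ/ → /b/, giving /ʊtθbʊ/.
Under (C)V, the unsyllabifiable consonants are /t/, /θ/ (no codas are permitted; onsets are limited to one consonant).
Epenthesis after each stranded consonant: /t/ → /ta/, /θ/ → /θa/.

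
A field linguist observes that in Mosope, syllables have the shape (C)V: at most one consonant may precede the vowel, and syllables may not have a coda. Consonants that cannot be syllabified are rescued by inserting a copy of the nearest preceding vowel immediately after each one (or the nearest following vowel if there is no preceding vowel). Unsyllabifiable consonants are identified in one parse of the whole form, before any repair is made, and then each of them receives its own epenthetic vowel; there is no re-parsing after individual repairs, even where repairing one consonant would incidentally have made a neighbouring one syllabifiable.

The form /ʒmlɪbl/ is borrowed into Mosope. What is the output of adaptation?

The consonants /ʒ/, /m/, /b/, /l/ cannot be parsed into a legal (C)V syllable (no codas are permitted; onsets are limited to one consonant).
Each unlicensed consonant becomes the onset of a new syllable: /ʒ/ → /ʒɪ/, /m/ → /mɪ/, /b/ → /bɪ/, /l/ → /lɪ/.

ʒɪmɪlɪbɪlɪ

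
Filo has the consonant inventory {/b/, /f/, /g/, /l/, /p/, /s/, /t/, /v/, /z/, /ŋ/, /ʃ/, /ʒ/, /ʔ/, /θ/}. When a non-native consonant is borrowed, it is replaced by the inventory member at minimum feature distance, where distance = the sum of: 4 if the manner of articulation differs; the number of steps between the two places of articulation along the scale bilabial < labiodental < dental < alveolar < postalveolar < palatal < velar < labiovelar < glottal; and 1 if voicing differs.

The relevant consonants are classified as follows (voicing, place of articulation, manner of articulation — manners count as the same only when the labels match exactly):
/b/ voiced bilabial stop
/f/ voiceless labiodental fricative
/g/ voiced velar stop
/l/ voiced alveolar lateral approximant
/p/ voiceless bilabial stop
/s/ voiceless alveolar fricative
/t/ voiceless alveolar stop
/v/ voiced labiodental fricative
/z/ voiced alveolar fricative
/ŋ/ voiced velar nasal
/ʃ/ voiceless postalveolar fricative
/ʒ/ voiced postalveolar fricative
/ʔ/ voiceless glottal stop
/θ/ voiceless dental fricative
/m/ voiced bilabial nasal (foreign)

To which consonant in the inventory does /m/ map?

/b/ is closest: manner differs (nasal→stop, +4), place distance 0 (bilabial→bilabial), same voicing; total 4. Next closest is /p/ at distance 5.

b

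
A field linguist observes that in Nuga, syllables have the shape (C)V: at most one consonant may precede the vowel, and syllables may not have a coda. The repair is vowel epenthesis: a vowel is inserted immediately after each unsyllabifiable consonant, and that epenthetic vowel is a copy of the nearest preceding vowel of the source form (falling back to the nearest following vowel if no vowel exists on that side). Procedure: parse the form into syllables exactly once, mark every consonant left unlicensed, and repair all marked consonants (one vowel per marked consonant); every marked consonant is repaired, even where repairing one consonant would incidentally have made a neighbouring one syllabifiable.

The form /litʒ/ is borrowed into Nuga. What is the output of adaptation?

The consonants /t/, /ʒ/ cannot be parsed into a legal (C)V syllable (no codas are permitted; onsets are limited to one consonant).
Each unlicensed consonant becomes the onset of a new syllable: /t/ → /ti/, /ʒ/ → /ʒi/.

litiʒi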